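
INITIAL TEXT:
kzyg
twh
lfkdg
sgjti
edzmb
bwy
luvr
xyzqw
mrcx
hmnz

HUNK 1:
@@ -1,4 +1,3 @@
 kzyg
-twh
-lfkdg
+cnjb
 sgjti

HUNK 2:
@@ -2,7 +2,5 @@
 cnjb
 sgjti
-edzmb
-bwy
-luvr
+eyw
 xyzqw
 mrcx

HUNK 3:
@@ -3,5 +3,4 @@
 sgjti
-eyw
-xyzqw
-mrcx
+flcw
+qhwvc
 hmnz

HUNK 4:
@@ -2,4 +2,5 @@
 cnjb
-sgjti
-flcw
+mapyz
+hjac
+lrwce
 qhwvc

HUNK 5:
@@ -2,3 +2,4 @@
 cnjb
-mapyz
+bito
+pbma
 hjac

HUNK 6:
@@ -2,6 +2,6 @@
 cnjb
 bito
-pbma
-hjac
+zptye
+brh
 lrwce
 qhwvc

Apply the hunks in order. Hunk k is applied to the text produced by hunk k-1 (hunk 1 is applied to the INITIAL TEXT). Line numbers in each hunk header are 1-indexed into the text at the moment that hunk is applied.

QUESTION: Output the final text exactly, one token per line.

Hunk 1: at line 1 remove [twh,lfkdg] add [cnjb] -> 9 lines: kzyg cnjb sgjti edzmb bwy luvr xyzqw mrcx hmnz
Hunk 2: at line 2 remove [edzmb,bwy,luvr] add [eyw] -> 7 lines: kzyg cnjb sgjti eyw xyzqw mrcx hmnz
Hunk 3: at line 3 remove [eyw,xyzqw,mrcx] add [flcw,qhwvc] -> 6 lines: kzyg cnjb sgjti flcw qhwvc hmnz
Hunk 4: at line 2 remove [sgjti,flcw] add [mapyz,hjac,lrwce] -> 7 lines: kzyg cnjb mapyz hjac lrwce qhwvc hmnz
Hunk 5: at line 2 remove [mapyz] add [bito,pbma] -> 8 lines: kzyg cnjb bito pbma hjac lrwce qhwvc hmnz
Hunk 6: at line 2 remove [pbma,hjac] add [zptye,brh] -> 8 lines: kzyg cnjb bito zptye brh lrwce qhwvc hmnz

Answer: kzyg
cnjb
bito
zptye
brh
lrwce
qhwvc
hmnz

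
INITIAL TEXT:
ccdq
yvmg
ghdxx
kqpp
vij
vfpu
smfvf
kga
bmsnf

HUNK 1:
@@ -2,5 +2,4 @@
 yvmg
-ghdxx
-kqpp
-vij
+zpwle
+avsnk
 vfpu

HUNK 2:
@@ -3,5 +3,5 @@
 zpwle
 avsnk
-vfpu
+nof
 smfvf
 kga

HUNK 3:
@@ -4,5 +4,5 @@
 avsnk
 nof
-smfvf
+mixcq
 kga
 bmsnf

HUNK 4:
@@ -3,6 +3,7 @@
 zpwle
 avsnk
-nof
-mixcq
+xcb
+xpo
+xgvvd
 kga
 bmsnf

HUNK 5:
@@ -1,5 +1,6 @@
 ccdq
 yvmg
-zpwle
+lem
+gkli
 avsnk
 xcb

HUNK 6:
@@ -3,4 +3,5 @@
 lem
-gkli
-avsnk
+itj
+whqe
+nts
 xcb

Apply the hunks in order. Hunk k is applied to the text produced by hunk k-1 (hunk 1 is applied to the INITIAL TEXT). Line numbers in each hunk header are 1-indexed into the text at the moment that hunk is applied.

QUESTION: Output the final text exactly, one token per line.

Answer: ccdq
yvmg
lem
itj
whqe
nts
xcb
xpo
xgvvd
kga
bmsnf

Derivation:
Hunk 1: at line 2 remove [ghdxx,kqpp,vij] add [zpwle,avsnk] -> 8 lines: ccdq yvmg zpwle avsnk vfpu smfvf kga bmsnf
Hunk 2: at line 3 remove [vfpu] add [nof] -> 8 lines: ccdq yvmg zpwle avsnk nof smfvf kga bmsnf
Hunk 3: at line 4 remove [smfvf] add [mixcq] -> 8 lines: ccdq yvmg zpwle avsnk nof mixcq kga bmsnf
Hunk 4: at line 3 remove [nof,mixcq] add [xcb,xpo,xgvvd] -> 9 lines: ccdq yvmg zpwle avsnk xcb xpo xgvvd kga bmsnf
Hunk 5: at line 1 remove [zpwle] add [lem,gkli] -> 10 lines: ccdq yvmg lem gkli avsnk xcb xpo xgvvd kga bmsnf
Hunk 6: at line 3 remove [gkli,avsnk] add [itj,whqe,nts] -> 11 lines: ccdq yvmg lem itj whqe nts xcb xpo xgvvd kga bmsnf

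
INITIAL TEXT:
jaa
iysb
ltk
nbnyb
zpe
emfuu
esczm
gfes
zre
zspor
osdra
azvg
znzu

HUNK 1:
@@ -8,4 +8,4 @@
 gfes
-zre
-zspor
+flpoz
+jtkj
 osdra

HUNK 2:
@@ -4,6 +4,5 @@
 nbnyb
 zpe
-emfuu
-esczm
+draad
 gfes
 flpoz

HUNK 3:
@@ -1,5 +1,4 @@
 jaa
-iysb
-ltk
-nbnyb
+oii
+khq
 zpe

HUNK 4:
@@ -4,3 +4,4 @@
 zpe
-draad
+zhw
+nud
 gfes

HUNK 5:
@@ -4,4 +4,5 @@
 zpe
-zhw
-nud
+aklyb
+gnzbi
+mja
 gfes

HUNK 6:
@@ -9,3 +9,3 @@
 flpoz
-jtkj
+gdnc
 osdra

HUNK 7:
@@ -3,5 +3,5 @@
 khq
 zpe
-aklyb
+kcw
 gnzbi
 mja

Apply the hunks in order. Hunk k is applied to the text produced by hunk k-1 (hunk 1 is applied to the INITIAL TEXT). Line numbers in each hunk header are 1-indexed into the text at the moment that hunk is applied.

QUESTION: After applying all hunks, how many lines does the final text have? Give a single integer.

Answer: 13

Derivation:
Hunk 1: at line 8 remove [zre,zspor] add [flpoz,jtkj] -> 13 lines: jaa iysb ltk nbnyb zpe emfuu esczm gfes flpoz jtkj osdra azvg znzu
Hunk 2: at line 4 remove [emfuu,esczm] add [draad] -> 12 lines: jaa iysb ltk nbnyb zpe draad gfes flpoz jtkj osdra azvg znzu
Hunk 3: at line 1 remove [iysb,ltk,nbnyb] add [oii,khq] -> 11 lines: jaa oii khq zpe draad gfes flpoz jtkj osdra azvg znzu
Hunk 4: at line 4 remove [draad] add [zhw,nud] -> 12 lines: jaa oii khq zpe zhw nud gfes flpoz jtkj osdra azvg znzu
Hunk 5: at line 4 remove [zhw,nud] add [aklyb,gnzbi,mja] -> 13 lines: jaa oii khq zpe aklyb gnzbi mja gfes flpoz jtkj osdra azvg znzu
Hunk 6: at line 9 remove [jtkj] add [gdnc] -> 13 lines: jaa oii khq zpe aklyb gnzbi mja gfes flpoz gdnc osdra azvg znzu
Hunk 7: at line 3 remove [aklyb] add [kcw] -> 13 lines: jaa oii khq zpe kcw gnzbi mja gfes flpoz gdnc osdra azvg znzu
Final line count: 13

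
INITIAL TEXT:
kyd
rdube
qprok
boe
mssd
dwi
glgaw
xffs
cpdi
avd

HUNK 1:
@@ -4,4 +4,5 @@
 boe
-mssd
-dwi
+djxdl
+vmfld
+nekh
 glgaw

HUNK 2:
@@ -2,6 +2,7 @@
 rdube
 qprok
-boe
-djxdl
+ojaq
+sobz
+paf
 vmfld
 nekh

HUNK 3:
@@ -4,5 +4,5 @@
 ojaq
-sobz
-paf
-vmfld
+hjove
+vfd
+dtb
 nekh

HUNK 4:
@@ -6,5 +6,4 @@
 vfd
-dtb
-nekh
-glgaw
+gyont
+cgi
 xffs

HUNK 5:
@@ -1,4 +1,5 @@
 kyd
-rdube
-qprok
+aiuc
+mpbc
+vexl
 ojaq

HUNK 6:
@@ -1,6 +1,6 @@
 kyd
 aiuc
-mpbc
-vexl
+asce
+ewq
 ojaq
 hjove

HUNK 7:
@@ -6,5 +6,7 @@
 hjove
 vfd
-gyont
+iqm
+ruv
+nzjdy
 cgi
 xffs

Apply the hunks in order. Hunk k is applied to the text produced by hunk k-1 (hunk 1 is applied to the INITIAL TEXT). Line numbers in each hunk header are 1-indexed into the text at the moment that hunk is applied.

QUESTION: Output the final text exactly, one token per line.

Answer: kyd
aiuc
asce
ewq
ojaq
hjove
vfd
iqm
ruv
nzjdy
cgi
xffs
cpdi
avd

Derivation:
Hunk 1: at line 4 remove [mssd,dwi] add [djxdl,vmfld,nekh] -> 11 lines: kyd rdube qprok boe djxdl vmfld nekh glgaw xffs cpdi avd
Hunk 2: at line 2 remove [boe,djxdl] add [ojaq,sobz,paf] -> 12 lines: kyd rdube qprok ojaq sobz paf vmfld nekh glgaw xffs cpdi avd
Hunk 3: at line 4 remove [sobz,paf,vmfld] add [hjove,vfd,dtb] -> 12 lines: kyd rdube qprok ojaq hjove vfd dtb nekh glgaw xffs cpdi avd
Hunk 4: at line 6 remove [dtb,nekh,glgaw] add [gyont,cgi] -> 11 lines: kyd rdube qprok ojaq hjove vfd gyont cgi xffs cpdi avd
Hunk 5: at line 1 remove [rdube,qprok] add [aiuc,mpbc,vexl] -> 12 lines: kyd aiuc mpbc vexl ojaq hjove vfd gyont cgi xffs cpdi avd
Hunk 6: at line 1 remove [mpbc,vexl] add [asce,ewq] -> 12 lines: kyd aiuc asce ewq ojaq hjove vfd gyont cgi xffs cpdi avd
Hunk 7: at line 6 remove [gyont] add [iqm,ruv,nzjdy] -> 14 lines: kyd aiuc asce ewq ojaq hjove vfd iqm ruv nzjdy cgi xffs cpdi avd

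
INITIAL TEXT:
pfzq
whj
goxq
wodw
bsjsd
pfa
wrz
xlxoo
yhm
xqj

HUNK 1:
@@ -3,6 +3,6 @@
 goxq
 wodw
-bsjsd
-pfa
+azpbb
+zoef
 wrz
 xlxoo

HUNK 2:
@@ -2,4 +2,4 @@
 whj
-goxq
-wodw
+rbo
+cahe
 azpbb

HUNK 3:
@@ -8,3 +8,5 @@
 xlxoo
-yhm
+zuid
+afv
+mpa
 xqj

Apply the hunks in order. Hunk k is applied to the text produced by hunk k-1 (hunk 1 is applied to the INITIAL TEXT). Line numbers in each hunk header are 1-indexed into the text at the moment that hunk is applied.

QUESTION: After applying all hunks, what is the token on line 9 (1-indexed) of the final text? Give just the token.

Answer: zuid

Derivation:
Hunk 1: at line 3 remove [bsjsd,pfa] add [azpbb,zoef] -> 10 lines: pfzq whj goxq wodw azpbb zoef wrz xlxoo yhm xqj
Hunk 2: at line 2 remove [goxq,wodw] add [rbo,cahe] -> 10 lines: pfzq whj rbo cahe azpbb zoef wrz xlxoo yhm xqj
Hunk 3: at line 8 remove [yhm] add [zuid,afv,mpa] -> 12 lines: pfzq whj rbo cahe azpbb zoef wrz xlxoo zuid afv mpa xqj
Final line 9: zuid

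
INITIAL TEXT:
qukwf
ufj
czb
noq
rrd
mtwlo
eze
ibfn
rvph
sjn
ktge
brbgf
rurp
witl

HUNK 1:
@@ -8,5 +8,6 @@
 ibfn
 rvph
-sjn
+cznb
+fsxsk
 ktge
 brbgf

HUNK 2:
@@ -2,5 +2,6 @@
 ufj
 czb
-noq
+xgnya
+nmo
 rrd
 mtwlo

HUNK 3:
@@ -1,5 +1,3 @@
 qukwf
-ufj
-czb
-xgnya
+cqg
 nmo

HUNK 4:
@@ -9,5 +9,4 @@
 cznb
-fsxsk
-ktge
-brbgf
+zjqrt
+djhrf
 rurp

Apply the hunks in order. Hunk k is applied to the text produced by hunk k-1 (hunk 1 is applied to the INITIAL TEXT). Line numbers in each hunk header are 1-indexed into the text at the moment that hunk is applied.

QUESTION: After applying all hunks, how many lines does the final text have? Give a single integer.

Answer: 13

Derivation:
Hunk 1: at line 8 remove [sjn] add [cznb,fsxsk] -> 15 lines: qukwf ufj czb noq rrd mtwlo eze ibfn rvph cznb fsxsk ktge brbgf rurp witl
Hunk 2: at line 2 remove [noq] add [xgnya,nmo] -> 16 lines: qukwf ufj czb xgnya nmo rrd mtwlo eze ibfn rvph cznb fsxsk ktge brbgf rurp witl
Hunk 3: at line 1 remove [ufj,czb,xgnya] add [cqg] -> 14 lines: qukwf cqg nmo rrd mtwlo eze ibfn rvph cznb fsxsk ktge brbgf rurp witl
Hunk 4: at line 9 remove [fsxsk,ktge,brbgf] add [zjqrt,djhrf] -> 13 lines: qukwf cqg nmo rrd mtwlo eze ibfn rvph cznb zjqrt djhrf rurp witl
Final line count: 13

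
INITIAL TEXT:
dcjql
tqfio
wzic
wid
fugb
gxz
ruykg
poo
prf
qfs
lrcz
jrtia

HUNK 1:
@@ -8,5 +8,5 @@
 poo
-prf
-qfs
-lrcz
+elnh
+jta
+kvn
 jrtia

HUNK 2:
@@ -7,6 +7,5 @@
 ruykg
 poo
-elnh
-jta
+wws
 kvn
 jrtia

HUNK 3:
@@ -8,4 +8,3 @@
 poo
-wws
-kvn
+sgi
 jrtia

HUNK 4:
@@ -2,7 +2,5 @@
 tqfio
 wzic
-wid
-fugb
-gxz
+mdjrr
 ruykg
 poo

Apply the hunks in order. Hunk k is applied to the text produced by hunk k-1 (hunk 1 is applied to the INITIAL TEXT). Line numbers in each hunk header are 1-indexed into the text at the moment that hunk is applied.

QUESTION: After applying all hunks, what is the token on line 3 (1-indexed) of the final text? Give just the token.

Hunk 1: at line 8 remove [prf,qfs,lrcz] add [elnh,jta,kvn] -> 12 lines: dcjql tqfio wzic wid fugb gxz ruykg poo elnh jta kvn jrtia
Hunk 2: at line 7 remove [elnh,jta] add [wws] -> 11 lines: dcjql tqfio wzic wid fugb gxz ruykg poo wws kvn jrtia
Hunk 3: at line 8 remove [wws,kvn] add [sgi] -> 10 lines: dcjql tqfio wzic wid fugb gxz ruykg poo sgi jrtia
Hunk 4: at line 2 remove [wid,fugb,gxz] add [mdjrr] -> 8 lines: dcjql tqfio wzic mdjrr ruykg poo sgi jrtia
Final line 3: wzic

Answer: wzic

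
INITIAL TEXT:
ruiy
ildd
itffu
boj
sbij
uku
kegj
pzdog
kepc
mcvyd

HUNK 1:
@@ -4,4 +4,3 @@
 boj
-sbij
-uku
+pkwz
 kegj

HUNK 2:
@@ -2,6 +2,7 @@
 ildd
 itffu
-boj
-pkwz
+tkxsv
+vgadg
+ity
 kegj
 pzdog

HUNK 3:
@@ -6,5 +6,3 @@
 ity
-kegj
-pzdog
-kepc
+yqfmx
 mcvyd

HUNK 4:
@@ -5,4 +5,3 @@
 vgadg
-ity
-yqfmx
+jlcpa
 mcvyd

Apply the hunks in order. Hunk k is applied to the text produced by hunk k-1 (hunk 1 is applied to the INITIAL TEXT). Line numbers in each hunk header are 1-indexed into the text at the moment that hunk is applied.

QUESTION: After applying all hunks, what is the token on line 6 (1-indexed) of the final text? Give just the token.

Answer: jlcpa

Derivation:
Hunk 1: at line 4 remove [sbij,uku] add [pkwz] -> 9 lines: ruiy ildd itffu boj pkwz kegj pzdog kepc mcvyd
Hunk 2: at line 2 remove [boj,pkwz] add [tkxsv,vgadg,ity] -> 10 lines: ruiy ildd itffu tkxsv vgadg ity kegj pzdog kepc mcvyd
Hunk 3: at line 6 remove [kegj,pzdog,kepc] add [yqfmx] -> 8 lines: ruiy ildd itffu tkxsv vgadg ity yqfmx mcvyd
Hunk 4: at line 5 remove [ity,yqfmx] add [jlcpa] -> 7 lines: ruiy ildd itffu tkxsv vgadg jlcpa mcvyd
Final line 6: jlcpa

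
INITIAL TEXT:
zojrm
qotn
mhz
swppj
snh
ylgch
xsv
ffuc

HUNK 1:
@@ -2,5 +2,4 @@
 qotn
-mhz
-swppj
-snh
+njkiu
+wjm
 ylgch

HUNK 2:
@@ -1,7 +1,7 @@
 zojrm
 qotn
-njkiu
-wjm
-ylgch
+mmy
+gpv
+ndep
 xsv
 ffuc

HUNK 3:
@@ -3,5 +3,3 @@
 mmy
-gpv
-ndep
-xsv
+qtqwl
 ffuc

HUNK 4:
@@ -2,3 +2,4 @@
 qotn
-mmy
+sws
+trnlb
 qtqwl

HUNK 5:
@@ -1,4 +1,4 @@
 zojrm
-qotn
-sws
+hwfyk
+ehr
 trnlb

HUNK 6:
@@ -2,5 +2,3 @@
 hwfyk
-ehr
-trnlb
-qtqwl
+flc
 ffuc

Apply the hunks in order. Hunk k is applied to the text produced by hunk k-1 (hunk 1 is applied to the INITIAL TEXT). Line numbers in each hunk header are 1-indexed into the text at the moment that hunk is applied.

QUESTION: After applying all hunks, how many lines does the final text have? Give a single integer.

Hunk 1: at line 2 remove [mhz,swppj,snh] add [njkiu,wjm] -> 7 lines: zojrm qotn njkiu wjm ylgch xsv ffuc
Hunk 2: at line 1 remove [njkiu,wjm,ylgch] add [mmy,gpv,ndep] -> 7 lines: zojrm qotn mmy gpv ndep xsv ffuc
Hunk 3: at line 3 remove [gpv,ndep,xsv] add [qtqwl] -> 5 lines: zojrm qotn mmy qtqwl ffuc
Hunk 4: at line 2 remove [mmy] add [sws,trnlb] -> 6 lines: zojrm qotn sws trnlb qtqwl ffuc
Hunk 5: at line 1 remove [qotn,sws] add [hwfyk,ehr] -> 6 lines: zojrm hwfyk ehr trnlb qtqwl ffuc
Hunk 6: at line 2 remove [ehr,trnlb,qtqwl] add [flc] -> 4 lines: zojrm hwfyk flc ffuc
Final line count: 4

Answer: 4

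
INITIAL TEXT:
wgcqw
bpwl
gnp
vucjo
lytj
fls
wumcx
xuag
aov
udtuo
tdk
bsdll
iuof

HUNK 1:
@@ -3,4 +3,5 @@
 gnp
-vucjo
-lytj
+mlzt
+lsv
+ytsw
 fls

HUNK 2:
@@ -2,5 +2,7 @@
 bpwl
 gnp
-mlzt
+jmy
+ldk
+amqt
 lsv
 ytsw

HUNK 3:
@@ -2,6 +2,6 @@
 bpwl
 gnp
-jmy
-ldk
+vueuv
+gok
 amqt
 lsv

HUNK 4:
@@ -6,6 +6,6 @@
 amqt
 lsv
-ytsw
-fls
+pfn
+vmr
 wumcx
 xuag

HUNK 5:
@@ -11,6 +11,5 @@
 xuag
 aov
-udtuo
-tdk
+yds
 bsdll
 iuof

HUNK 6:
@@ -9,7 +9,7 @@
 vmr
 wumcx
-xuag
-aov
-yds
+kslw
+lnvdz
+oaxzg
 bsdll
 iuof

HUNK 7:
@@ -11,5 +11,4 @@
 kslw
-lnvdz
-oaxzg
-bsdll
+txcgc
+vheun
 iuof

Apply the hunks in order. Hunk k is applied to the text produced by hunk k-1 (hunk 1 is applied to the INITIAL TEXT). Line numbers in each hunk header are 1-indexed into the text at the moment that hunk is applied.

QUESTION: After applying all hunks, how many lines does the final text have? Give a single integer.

Hunk 1: at line 3 remove [vucjo,lytj] add [mlzt,lsv,ytsw] -> 14 lines: wgcqw bpwl gnp mlzt lsv ytsw fls wumcx xuag aov udtuo tdk bsdll iuof
Hunk 2: at line 2 remove [mlzt] add [jmy,ldk,amqt] -> 16 lines: wgcqw bpwl gnp jmy ldk amqt lsv ytsw fls wumcx xuag aov udtuo tdk bsdll iuof
Hunk 3: at line 2 remove [jmy,ldk] add [vueuv,gok] -> 16 lines: wgcqw bpwl gnp vueuv gok amqt lsv ytsw fls wumcx xuag aov udtuo tdk bsdll iuof
Hunk 4: at line 6 remove [ytsw,fls] add [pfn,vmr] -> 16 lines: wgcqw bpwl gnp vueuv gok amqt lsv pfn vmr wumcx xuag aov udtuo tdk bsdll iuof
Hunk 5: at line 11 remove [udtuo,tdk] add [yds] -> 15 lines: wgcqw bpwl gnp vueuv gok amqt lsv pfn vmr wumcx xuag aov yds bsdll iuof
Hunk 6: at line 9 remove [xuag,aov,yds] add [kslw,lnvdz,oaxzg] -> 15 lines: wgcqw bpwl gnp vueuv gok amqt lsv pfn vmr wumcx kslw lnvdz oaxzg bsdll iuof
Hunk 7: at line 11 remove [lnvdz,oaxzg,bsdll] add [txcgc,vheun] -> 14 lines: wgcqw bpwl gnp vueuv gok amqt lsv pfn vmr wumcx kslw txcgc vheun iuof
Final line count: 14

Answer: 14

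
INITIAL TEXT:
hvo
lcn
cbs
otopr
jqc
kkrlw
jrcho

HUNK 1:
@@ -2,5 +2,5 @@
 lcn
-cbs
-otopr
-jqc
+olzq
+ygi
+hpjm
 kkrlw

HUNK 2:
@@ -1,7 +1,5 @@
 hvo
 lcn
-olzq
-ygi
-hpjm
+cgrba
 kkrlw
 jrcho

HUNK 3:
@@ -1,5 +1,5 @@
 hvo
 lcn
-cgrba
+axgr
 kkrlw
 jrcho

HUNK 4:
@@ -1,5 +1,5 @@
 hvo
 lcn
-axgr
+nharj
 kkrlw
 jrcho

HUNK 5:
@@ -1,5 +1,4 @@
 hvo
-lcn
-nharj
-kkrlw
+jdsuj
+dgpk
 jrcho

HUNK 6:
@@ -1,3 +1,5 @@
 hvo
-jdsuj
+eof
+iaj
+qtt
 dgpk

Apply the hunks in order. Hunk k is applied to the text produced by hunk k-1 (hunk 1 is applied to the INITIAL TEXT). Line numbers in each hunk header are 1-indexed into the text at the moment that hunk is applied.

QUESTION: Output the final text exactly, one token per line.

Answer: hvo
eof
iaj
qtt
dgpk
jrcho

Derivation:
Hunk 1: at line 2 remove [cbs,otopr,jqc] add [olzq,ygi,hpjm] -> 7 lines: hvo lcn olzq ygi hpjm kkrlw jrcho
Hunk 2: at line 1 remove [olzq,ygi,hpjm] add [cgrba] -> 5 lines: hvo lcn cgrba kkrlw jrcho
Hunk 3: at line 1 remove [cgrba] add [axgr] -> 5 lines: hvo lcn axgr kkrlw jrcho
Hunk 4: at line 1 remove [axgr] add [nharj] -> 5 lines: hvo lcn nharj kkrlw jrcho
Hunk 5: at line 1 remove [lcn,nharj,kkrlw] add [jdsuj,dgpk] -> 4 lines: hvo jdsuj dgpk jrcho
Hunk 6: at line 1 remove [jdsuj] add [eof,iaj,qtt] -> 6 lines: hvo eof iaj qtt dgpk jrcho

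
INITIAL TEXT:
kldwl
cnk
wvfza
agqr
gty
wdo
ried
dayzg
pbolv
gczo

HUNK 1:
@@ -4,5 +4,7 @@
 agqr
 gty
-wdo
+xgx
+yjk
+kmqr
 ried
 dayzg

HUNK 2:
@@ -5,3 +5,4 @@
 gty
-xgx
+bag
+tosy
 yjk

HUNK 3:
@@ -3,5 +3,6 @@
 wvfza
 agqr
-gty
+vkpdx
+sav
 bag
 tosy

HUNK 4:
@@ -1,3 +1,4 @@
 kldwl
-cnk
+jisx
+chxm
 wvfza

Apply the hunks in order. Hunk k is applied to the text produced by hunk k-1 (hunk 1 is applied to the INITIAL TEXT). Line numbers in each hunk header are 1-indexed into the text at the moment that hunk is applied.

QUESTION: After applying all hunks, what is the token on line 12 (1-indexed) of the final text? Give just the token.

Hunk 1: at line 4 remove [wdo] add [xgx,yjk,kmqr] -> 12 lines: kldwl cnk wvfza agqr gty xgx yjk kmqr ried dayzg pbolv gczo
Hunk 2: at line 5 remove [xgx] add [bag,tosy] -> 13 lines: kldwl cnk wvfza agqr gty bag tosy yjk kmqr ried dayzg pbolv gczo
Hunk 3: at line 3 remove [gty] add [vkpdx,sav] -> 14 lines: kldwl cnk wvfza agqr vkpdx sav bag tosy yjk kmqr ried dayzg pbolv gczo
Hunk 4: at line 1 remove [cnk] add [jisx,chxm] -> 15 lines: kldwl jisx chxm wvfza agqr vkpdx sav bag tosy yjk kmqr ried dayzg pbolv gczo
Final line 12: ried

Answer: ried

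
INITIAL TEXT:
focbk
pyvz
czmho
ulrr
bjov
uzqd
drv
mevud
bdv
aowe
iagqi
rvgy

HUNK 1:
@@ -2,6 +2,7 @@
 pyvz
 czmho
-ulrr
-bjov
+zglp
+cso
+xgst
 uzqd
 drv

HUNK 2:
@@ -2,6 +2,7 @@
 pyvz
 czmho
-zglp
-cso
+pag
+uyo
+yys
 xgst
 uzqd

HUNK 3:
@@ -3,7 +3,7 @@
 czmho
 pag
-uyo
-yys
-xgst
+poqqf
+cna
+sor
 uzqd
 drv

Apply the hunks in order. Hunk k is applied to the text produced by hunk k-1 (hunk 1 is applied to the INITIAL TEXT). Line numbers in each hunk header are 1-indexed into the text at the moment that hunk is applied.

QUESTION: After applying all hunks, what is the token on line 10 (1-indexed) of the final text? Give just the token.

Answer: mevud

Derivation:
Hunk 1: at line 2 remove [ulrr,bjov] add [zglp,cso,xgst] -> 13 lines: focbk pyvz czmho zglp cso xgst uzqd drv mevud bdv aowe iagqi rvgy
Hunk 2: at line 2 remove [zglp,cso] add [pag,uyo,yys] -> 14 lines: focbk pyvz czmho pag uyo yys xgst uzqd drv mevud bdv aowe iagqi rvgy
Hunk 3: at line 3 remove [uyo,yys,xgst] add [poqqf,cna,sor] -> 14 lines: focbk pyvz czmho pag poqqf cna sor uzqd drv mevud bdv aowe iagqi rvgy
Final line 10: mevud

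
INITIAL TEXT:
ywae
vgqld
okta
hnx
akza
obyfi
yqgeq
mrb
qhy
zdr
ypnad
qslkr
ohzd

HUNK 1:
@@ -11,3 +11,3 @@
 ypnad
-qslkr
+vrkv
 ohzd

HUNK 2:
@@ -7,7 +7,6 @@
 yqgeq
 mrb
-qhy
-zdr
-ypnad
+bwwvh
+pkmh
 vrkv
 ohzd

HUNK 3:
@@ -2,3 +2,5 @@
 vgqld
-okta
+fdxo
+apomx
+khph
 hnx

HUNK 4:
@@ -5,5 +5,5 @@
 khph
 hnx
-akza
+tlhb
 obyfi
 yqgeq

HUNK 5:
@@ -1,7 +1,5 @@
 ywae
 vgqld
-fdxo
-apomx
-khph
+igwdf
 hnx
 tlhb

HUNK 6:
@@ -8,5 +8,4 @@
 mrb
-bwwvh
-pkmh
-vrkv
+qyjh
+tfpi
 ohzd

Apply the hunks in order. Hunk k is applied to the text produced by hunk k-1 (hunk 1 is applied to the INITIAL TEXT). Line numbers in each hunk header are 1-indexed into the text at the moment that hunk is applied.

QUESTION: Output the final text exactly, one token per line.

Hunk 1: at line 11 remove [qslkr] add [vrkv] -> 13 lines: ywae vgqld okta hnx akza obyfi yqgeq mrb qhy zdr ypnad vrkv ohzd
Hunk 2: at line 7 remove [qhy,zdr,ypnad] add [bwwvh,pkmh] -> 12 lines: ywae vgqld okta hnx akza obyfi yqgeq mrb bwwvh pkmh vrkv ohzd
Hunk 3: at line 2 remove [okta] add [fdxo,apomx,khph] -> 14 lines: ywae vgqld fdxo apomx khph hnx akza obyfi yqgeq mrb bwwvh pkmh vrkv ohzd
Hunk 4: at line 5 remove [akza] add [tlhb] -> 14 lines: ywae vgqld fdxo apomx khph hnx tlhb obyfi yqgeq mrb bwwvh pkmh vrkv ohzd
Hunk 5: at line 1 remove [fdxo,apomx,khph] add [igwdf] -> 12 lines: ywae vgqld igwdf hnx tlhb obyfi yqgeq mrb bwwvh pkmh vrkv ohzd
Hunk 6: at line 8 remove [bwwvh,pkmh,vrkv] add [qyjh,tfpi] -> 11 lines: ywae vgqld igwdf hnx tlhb obyfi yqgeq mrb qyjh tfpi ohzd

Answer: ywae
vgqld
igwdf
hnx
tlhb
obyfi
yqgeq
mrb
qyjh
tfpi
ohzd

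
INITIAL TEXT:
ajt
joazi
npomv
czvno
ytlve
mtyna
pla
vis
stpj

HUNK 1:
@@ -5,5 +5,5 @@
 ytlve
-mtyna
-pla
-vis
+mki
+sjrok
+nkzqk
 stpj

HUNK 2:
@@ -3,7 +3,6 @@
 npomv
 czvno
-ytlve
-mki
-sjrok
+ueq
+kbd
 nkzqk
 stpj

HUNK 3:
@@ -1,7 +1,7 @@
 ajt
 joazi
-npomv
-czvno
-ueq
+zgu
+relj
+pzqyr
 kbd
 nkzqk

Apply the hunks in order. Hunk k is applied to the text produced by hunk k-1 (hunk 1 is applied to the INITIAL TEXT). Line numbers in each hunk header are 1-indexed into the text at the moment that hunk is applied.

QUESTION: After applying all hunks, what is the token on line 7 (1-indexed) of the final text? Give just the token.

Answer: nkzqk

Derivation:
Hunk 1: at line 5 remove [mtyna,pla,vis] add [mki,sjrok,nkzqk] -> 9 lines: ajt joazi npomv czvno ytlve mki sjrok nkzqk stpj
Hunk 2: at line 3 remove [ytlve,mki,sjrok] add [ueq,kbd] -> 8 lines: ajt joazi npomv czvno ueq kbd nkzqk stpj
Hunk 3: at line 1 remove [npomv,czvno,ueq] add [zgu,relj,pzqyr] -> 8 lines: ajt joazi zgu relj pzqyr kbd nkzqk stpj
Final line 7: nkzqk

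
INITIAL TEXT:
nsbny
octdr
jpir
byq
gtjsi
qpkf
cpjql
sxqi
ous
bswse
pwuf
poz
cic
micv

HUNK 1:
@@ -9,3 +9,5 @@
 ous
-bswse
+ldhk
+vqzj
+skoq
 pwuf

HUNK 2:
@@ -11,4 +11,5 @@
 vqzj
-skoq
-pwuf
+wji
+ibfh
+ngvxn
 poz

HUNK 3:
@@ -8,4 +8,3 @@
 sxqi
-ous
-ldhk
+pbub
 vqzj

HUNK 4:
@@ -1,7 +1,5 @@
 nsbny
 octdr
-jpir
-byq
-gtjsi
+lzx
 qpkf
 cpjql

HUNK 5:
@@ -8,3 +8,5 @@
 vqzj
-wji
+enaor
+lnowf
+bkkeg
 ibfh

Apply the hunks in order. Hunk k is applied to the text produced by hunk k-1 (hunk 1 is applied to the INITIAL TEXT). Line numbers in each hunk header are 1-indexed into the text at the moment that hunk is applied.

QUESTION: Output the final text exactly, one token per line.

Answer: nsbny
octdr
lzx
qpkf
cpjql
sxqi
pbub
vqzj
enaor
lnowf
bkkeg
ibfh
ngvxn
poz
cic
micv

Derivation:
Hunk 1: at line 9 remove [bswse] add [ldhk,vqzj,skoq] -> 16 lines: nsbny octdr jpir byq gtjsi qpkf cpjql sxqi ous ldhk vqzj skoq pwuf poz cic micv
Hunk 2: at line 11 remove [skoq,pwuf] add [wji,ibfh,ngvxn] -> 17 lines: nsbny octdr jpir byq gtjsi qpkf cpjql sxqi ous ldhk vqzj wji ibfh ngvxn poz cic micv
Hunk 3: at line 8 remove [ous,ldhk] add [pbub] -> 16 lines: nsbny octdr jpir byq gtjsi qpkf cpjql sxqi pbub vqzj wji ibfh ngvxn poz cic micv
Hunk 4: at line 1 remove [jpir,byq,gtjsi] add [lzx] -> 14 lines: nsbny octdr lzx qpkf cpjql sxqi pbub vqzj wji ibfh ngvxn poz cic micv
Hunk 5: at line 8 remove [wji] add [enaor,lnowf,bkkeg] -> 16 lines: nsbny octdr lzx qpkf cpjql sxqi pbub vqzj enaor lnowf bkkeg ibfh ngvxn poz cic micv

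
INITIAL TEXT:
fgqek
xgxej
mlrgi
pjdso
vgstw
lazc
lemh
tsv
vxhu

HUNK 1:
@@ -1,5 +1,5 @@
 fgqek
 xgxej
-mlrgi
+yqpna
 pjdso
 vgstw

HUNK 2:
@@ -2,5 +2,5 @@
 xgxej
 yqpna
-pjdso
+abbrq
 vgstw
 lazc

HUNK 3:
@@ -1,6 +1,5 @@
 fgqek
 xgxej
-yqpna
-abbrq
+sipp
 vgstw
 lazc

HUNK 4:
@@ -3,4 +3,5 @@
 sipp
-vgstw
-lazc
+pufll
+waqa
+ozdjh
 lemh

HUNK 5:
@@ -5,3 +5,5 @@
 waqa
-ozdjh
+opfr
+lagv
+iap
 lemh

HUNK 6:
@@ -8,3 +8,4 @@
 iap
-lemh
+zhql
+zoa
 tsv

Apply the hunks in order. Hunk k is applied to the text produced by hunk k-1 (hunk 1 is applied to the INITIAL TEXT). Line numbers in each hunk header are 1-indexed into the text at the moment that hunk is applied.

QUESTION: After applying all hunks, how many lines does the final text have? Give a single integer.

Answer: 12

Derivation:
Hunk 1: at line 1 remove [mlrgi] add [yqpna] -> 9 lines: fgqek xgxej yqpna pjdso vgstw lazc lemh tsv vxhu
Hunk 2: at line 2 remove [pjdso] add [abbrq] -> 9 lines: fgqek xgxej yqpna abbrq vgstw lazc lemh tsv vxhu
Hunk 3: at line 1 remove [yqpna,abbrq] add [sipp] -> 8 lines: fgqek xgxej sipp vgstw lazc lemh tsv vxhu
Hunk 4: at line 3 remove [vgstw,lazc] add [pufll,waqa,ozdjh] -> 9 lines: fgqek xgxej sipp pufll waqa ozdjh lemh tsv vxhu
Hunk 5: at line 5 remove [ozdjh] add [opfr,lagv,iap] -> 11 lines: fgqek xgxej sipp pufll waqa opfr lagv iap lemh tsv vxhu
Hunk 6: at line 8 remove [lemh] add [zhql,zoa] -> 12 lines: fgqek xgxej sipp pufll waqa opfr lagv iap zhql zoa tsv vxhu
Final line count: 12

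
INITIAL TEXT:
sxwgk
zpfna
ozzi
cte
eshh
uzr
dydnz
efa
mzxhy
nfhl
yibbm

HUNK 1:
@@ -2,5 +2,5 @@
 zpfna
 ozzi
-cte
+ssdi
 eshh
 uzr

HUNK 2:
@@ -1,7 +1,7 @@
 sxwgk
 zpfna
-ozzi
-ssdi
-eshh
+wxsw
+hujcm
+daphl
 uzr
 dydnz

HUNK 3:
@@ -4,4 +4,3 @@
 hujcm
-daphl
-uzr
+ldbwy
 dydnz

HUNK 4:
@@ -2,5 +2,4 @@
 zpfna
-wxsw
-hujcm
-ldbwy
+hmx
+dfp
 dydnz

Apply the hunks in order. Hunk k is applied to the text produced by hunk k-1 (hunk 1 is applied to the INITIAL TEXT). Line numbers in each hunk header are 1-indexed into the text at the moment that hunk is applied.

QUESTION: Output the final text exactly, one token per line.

Hunk 1: at line 2 remove [cte] add [ssdi] -> 11 lines: sxwgk zpfna ozzi ssdi eshh uzr dydnz efa mzxhy nfhl yibbm
Hunk 2: at line 1 remove [ozzi,ssdi,eshh] add [wxsw,hujcm,daphl] -> 11 lines: sxwgk zpfna wxsw hujcm daphl uzr dydnz efa mzxhy nfhl yibbm
Hunk 3: at line 4 remove [daphl,uzr] add [ldbwy] -> 10 lines: sxwgk zpfna wxsw hujcm ldbwy dydnz efa mzxhy nfhl yibbm
Hunk 4: at line 2 remove [wxsw,hujcm,ldbwy] add [hmx,dfp] -> 9 lines: sxwgk zpfna hmx dfp dydnz efa mzxhy nfhl yibbm

Answer: sxwgk
zpfna
hmx
dfp
dydnz
efa
mzxhy
nfhl
yibbm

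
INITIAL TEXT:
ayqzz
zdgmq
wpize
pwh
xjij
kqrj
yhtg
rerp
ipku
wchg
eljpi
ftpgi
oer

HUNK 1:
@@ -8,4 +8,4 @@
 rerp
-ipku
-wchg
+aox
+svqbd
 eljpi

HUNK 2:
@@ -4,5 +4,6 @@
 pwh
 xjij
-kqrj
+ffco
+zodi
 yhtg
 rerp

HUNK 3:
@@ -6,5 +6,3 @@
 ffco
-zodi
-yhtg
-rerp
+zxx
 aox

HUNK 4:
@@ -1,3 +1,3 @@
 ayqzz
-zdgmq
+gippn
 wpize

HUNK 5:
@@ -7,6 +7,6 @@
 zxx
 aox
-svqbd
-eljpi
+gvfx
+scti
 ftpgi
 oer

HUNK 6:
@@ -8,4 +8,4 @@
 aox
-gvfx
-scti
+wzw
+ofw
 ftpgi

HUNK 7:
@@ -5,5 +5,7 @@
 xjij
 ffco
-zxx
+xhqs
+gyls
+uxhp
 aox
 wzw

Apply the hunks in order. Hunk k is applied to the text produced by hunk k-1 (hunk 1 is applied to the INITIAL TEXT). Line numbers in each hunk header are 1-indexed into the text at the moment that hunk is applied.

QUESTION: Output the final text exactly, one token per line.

Answer: ayqzz
gippn
wpize
pwh
xjij
ffco
xhqs
gyls
uxhp
aox
wzw
ofw
ftpgi
oer

Derivation:
Hunk 1: at line 8 remove [ipku,wchg] add [aox,svqbd] -> 13 lines: ayqzz zdgmq wpize pwh xjij kqrj yhtg rerp aox svqbd eljpi ftpgi oer
Hunk 2: at line 4 remove [kqrj] add [ffco,zodi] -> 14 lines: ayqzz zdgmq wpize pwh xjij ffco zodi yhtg rerp aox svqbd eljpi ftpgi oer
Hunk 3: at line 6 remove [zodi,yhtg,rerp] add [zxx] -> 12 lines: ayqzz zdgmq wpize pwh xjij ffco zxx aox svqbd eljpi ftpgi oer
Hunk 4: at line 1 remove [zdgmq] add [gippn] -> 12 lines: ayqzz gippn wpize pwh xjij ffco zxx aox svqbd eljpi ftpgi oer
Hunk 5: at line 7 remove [svqbd,eljpi] add [gvfx,scti] -> 12 lines: ayqzz gippn wpize pwh xjij ffco zxx aox gvfx scti ftpgi oer
Hunk 6: at line 8 remove [gvfx,scti] add [wzw,ofw] -> 12 lines: ayqzz gippn wpize pwh xjij ffco zxx aox wzw ofw ftpgi oer
Hunk 7: at line 5 remove [zxx] add [xhqs,gyls,uxhp] -> 14 lines: ayqzz gippn wpize pwh xjij ffco xhqs gyls uxhp aox wzw ofw ftpgi oer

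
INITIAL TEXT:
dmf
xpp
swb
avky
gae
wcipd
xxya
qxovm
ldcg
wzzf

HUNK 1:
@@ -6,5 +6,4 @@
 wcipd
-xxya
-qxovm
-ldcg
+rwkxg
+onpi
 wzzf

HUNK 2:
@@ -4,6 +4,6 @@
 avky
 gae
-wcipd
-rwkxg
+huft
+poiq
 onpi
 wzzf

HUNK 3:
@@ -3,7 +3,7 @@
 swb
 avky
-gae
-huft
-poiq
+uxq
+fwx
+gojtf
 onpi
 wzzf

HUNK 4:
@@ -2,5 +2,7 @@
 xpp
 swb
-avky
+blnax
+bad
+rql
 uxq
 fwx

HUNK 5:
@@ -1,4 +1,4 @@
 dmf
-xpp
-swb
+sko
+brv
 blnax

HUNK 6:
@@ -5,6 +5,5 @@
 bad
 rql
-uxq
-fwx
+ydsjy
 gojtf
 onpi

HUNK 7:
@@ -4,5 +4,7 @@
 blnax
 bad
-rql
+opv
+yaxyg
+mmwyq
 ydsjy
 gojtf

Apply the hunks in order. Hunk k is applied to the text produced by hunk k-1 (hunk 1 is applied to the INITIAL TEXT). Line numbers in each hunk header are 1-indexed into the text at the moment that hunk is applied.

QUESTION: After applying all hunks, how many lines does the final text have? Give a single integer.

Answer: 12

Derivation:
Hunk 1: at line 6 remove [xxya,qxovm,ldcg] add [rwkxg,onpi] -> 9 lines: dmf xpp swb avky gae wcipd rwkxg onpi wzzf
Hunk 2: at line 4 remove [wcipd,rwkxg] add [huft,poiq] -> 9 lines: dmf xpp swb avky gae huft poiq onpi wzzf
Hunk 3: at line 3 remove [gae,huft,poiq] add [uxq,fwx,gojtf] -> 9 lines: dmf xpp swb avky uxq fwx gojtf onpi wzzf
Hunk 4: at line 2 remove [avky] add [blnax,bad,rql] -> 11 lines: dmf xpp swb blnax bad rql uxq fwx gojtf onpi wzzf
Hunk 5: at line 1 remove [xpp,swb] add [sko,brv] -> 11 lines: dmf sko brv blnax bad rql uxq fwx gojtf onpi wzzf
Hunk 6: at line 5 remove [uxq,fwx] add [ydsjy] -> 10 lines: dmf sko brv blnax bad rql ydsjy gojtf onpi wzzf
Hunk 7: at line 4 remove [rql] add [opv,yaxyg,mmwyq] -> 12 lines: dmf sko brv blnax bad opv yaxyg mmwyq ydsjy gojtf onpi wzzf
Final line count: 12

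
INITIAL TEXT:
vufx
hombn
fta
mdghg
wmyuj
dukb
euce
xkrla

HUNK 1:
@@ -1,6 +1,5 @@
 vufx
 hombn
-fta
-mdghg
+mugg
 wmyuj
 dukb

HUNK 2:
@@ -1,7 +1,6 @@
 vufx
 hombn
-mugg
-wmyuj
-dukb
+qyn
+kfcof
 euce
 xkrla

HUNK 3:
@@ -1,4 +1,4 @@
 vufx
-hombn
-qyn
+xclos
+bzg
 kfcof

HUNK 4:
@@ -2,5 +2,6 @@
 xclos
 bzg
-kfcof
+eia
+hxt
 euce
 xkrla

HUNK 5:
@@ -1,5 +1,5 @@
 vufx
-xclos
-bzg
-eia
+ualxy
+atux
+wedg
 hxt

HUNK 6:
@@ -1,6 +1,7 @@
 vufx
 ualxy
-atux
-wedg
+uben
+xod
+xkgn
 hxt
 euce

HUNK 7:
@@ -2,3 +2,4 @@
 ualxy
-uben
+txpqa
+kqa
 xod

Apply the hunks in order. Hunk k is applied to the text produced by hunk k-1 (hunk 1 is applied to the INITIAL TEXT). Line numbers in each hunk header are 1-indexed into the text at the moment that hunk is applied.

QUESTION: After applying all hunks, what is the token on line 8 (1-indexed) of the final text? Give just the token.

Hunk 1: at line 1 remove [fta,mdghg] add [mugg] -> 7 lines: vufx hombn mugg wmyuj dukb euce xkrla
Hunk 2: at line 1 remove [mugg,wmyuj,dukb] add [qyn,kfcof] -> 6 lines: vufx hombn qyn kfcof euce xkrla
Hunk 3: at line 1 remove [hombn,qyn] add [xclos,bzg] -> 6 lines: vufx xclos bzg kfcof euce xkrla
Hunk 4: at line 2 remove [kfcof] add [eia,hxt] -> 7 lines: vufx xclos bzg eia hxt euce xkrla
Hunk 5: at line 1 remove [xclos,bzg,eia] add [ualxy,atux,wedg] -> 7 lines: vufx ualxy atux wedg hxt euce xkrla
Hunk 6: at line 1 remove [atux,wedg] add [uben,xod,xkgn] -> 8 lines: vufx ualxy uben xod xkgn hxt euce xkrla
Hunk 7: at line 2 remove [uben] add [txpqa,kqa] -> 9 lines: vufx ualxy txpqa kqa xod xkgn hxt euce xkrla
Final line 8: euce

Answer: euce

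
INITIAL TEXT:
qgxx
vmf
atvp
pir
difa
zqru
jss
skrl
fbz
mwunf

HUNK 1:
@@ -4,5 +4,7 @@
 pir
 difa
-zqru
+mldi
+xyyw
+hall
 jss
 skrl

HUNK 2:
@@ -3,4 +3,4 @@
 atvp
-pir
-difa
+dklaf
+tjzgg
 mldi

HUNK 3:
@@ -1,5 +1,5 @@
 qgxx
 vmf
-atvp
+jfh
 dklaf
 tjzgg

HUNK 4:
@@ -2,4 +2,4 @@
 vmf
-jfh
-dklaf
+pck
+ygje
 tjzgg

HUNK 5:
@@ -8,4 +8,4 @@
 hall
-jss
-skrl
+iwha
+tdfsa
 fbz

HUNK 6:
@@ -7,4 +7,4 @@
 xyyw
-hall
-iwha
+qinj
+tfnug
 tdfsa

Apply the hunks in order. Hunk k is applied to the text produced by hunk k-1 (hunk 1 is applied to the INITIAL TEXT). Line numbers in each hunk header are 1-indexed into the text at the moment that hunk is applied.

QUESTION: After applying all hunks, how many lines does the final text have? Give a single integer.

Hunk 1: at line 4 remove [zqru] add [mldi,xyyw,hall] -> 12 lines: qgxx vmf atvp pir difa mldi xyyw hall jss skrl fbz mwunf
Hunk 2: at line 3 remove [pir,difa] add [dklaf,tjzgg] -> 12 lines: qgxx vmf atvp dklaf tjzgg mldi xyyw hall jss skrl fbz mwunf
Hunk 3: at line 1 remove [atvp] add [jfh] -> 12 lines: qgxx vmf jfh dklaf tjzgg mldi xyyw hall jss skrl fbz mwunf
Hunk 4: at line 2 remove [jfh,dklaf] add [pck,ygje] -> 12 lines: qgxx vmf pck ygje tjzgg mldi xyyw hall jss skrl fbz mwunf
Hunk 5: at line 8 remove [jss,skrl] add [iwha,tdfsa] -> 12 lines: qgxx vmf pck ygje tjzgg mldi xyyw hall iwha tdfsa fbz mwunf
Hunk 6: at line 7 remove [hall,iwha] add [qinj,tfnug] -> 12 lines: qgxx vmf pck ygje tjzgg mldi xyyw qinj tfnug tdfsa fbz mwunf
Final line count: 12

Answer: 12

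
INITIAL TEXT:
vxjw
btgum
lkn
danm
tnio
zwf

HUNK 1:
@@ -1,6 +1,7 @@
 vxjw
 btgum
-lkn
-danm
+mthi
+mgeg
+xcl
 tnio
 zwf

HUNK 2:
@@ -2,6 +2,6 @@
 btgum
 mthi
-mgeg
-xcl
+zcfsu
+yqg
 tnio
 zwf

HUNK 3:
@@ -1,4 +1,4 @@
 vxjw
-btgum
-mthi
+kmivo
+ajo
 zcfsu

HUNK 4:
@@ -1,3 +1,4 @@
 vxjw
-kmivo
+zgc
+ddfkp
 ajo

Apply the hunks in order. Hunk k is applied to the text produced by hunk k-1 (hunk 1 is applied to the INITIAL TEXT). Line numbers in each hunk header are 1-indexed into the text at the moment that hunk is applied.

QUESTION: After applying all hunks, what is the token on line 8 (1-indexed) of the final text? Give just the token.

Hunk 1: at line 1 remove [lkn,danm] add [mthi,mgeg,xcl] -> 7 lines: vxjw btgum mthi mgeg xcl tnio zwf
Hunk 2: at line 2 remove [mgeg,xcl] add [zcfsu,yqg] -> 7 lines: vxjw btgum mthi zcfsu yqg tnio zwf
Hunk 3: at line 1 remove [btgum,mthi] add [kmivo,ajo] -> 7 lines: vxjw kmivo ajo zcfsu yqg tnio zwf
Hunk 4: at line 1 remove [kmivo] add [zgc,ddfkp] -> 8 lines: vxjw zgc ddfkp ajo zcfsu yqg tnio zwf
Final line 8: zwf

Answer: zwf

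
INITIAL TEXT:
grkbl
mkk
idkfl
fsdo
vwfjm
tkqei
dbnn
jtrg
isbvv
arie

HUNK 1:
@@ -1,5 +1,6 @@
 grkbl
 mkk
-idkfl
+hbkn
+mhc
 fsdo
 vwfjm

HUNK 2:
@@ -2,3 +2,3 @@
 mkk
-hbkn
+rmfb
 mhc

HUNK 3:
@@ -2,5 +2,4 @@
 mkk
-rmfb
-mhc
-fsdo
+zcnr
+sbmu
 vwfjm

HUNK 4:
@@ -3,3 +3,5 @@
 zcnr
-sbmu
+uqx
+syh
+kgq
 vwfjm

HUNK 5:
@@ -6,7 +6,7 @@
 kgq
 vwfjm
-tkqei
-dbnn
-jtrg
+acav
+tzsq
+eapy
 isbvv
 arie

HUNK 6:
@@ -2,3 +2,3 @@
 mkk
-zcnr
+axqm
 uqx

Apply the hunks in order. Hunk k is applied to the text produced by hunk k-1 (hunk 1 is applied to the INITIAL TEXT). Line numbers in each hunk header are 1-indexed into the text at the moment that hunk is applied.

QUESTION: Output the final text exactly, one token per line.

Answer: grkbl
mkk
axqm
uqx
syh
kgq
vwfjm
acav
tzsq
eapy
isbvv
arie

Derivation:
Hunk 1: at line 1 remove [idkfl] add [hbkn,mhc] -> 11 lines: grkbl mkk hbkn mhc fsdo vwfjm tkqei dbnn jtrg isbvv arie
Hunk 2: at line 2 remove [hbkn] add [rmfb] -> 11 lines: grkbl mkk rmfb mhc fsdo vwfjm tkqei dbnn jtrg isbvv arie
Hunk 3: at line 2 remove [rmfb,mhc,fsdo] add [zcnr,sbmu] -> 10 lines: grkbl mkk zcnr sbmu vwfjm tkqei dbnn jtrg isbvv arie
Hunk 4: at line 3 remove [sbmu] add [uqx,syh,kgq] -> 12 lines: grkbl mkk zcnr uqx syh kgq vwfjm tkqei dbnn jtrg isbvv arie
Hunk 5: at line 6 remove [tkqei,dbnn,jtrg] add [acav,tzsq,eapy] -> 12 lines: grkbl mkk zcnr uqx syh kgq vwfjm acav tzsq eapy isbvv arie
Hunk 6: at line 2 remove [zcnr] add [axqm] -> 12 lines: grkbl mkk axqm uqx syh kgq vwfjm acav tzsq eapy isbvv arie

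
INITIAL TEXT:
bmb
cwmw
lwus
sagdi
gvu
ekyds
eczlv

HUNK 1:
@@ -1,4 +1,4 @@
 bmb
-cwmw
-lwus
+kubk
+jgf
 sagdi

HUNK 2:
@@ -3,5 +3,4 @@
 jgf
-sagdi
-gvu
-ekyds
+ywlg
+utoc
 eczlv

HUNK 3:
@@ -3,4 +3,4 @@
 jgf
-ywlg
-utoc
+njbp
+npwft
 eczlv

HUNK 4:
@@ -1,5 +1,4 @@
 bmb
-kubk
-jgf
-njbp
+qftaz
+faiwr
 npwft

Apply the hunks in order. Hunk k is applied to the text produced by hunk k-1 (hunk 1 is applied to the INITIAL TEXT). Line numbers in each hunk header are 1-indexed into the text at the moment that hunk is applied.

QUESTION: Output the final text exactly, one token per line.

Hunk 1: at line 1 remove [cwmw,lwus] add [kubk,jgf] -> 7 lines: bmb kubk jgf sagdi gvu ekyds eczlv
Hunk 2: at line 3 remove [sagdi,gvu,ekyds] add [ywlg,utoc] -> 6 lines: bmb kubk jgf ywlg utoc eczlv
Hunk 3: at line 3 remove [ywlg,utoc] add [njbp,npwft] -> 6 lines: bmb kubk jgf njbp npwft eczlv
Hunk 4: at line 1 remove [kubk,jgf,njbp] add [qftaz,faiwr] -> 5 lines: bmb qftaz faiwr npwft eczlv

Answer: bmb
qftaz
faiwr
npwft
eczlv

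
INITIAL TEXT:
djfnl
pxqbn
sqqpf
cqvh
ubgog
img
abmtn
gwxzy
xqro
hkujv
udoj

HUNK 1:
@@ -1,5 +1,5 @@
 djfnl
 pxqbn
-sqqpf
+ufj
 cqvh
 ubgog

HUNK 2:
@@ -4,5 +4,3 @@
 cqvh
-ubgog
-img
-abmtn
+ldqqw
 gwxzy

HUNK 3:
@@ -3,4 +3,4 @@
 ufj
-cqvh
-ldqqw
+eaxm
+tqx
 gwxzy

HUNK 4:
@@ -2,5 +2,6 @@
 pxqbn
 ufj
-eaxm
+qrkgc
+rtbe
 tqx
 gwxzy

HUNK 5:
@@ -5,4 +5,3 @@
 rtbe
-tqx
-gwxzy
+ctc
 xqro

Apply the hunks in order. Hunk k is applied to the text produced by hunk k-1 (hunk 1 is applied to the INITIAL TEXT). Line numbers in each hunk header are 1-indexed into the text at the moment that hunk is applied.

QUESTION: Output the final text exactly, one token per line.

Hunk 1: at line 1 remove [sqqpf] add [ufj] -> 11 lines: djfnl pxqbn ufj cqvh ubgog img abmtn gwxzy xqro hkujv udoj
Hunk 2: at line 4 remove [ubgog,img,abmtn] add [ldqqw] -> 9 lines: djfnl pxqbn ufj cqvh ldqqw gwxzy xqro hkujv udoj
Hunk 3: at line 3 remove [cqvh,ldqqw] add [eaxm,tqx] -> 9 lines: djfnl pxqbn ufj eaxm tqx gwxzy xqro hkujv udoj
Hunk 4: at line 2 remove [eaxm] add [qrkgc,rtbe] -> 10 lines: djfnl pxqbn ufj qrkgc rtbe tqx gwxzy xqro hkujv udoj
Hunk 5: at line 5 remove [tqx,gwxzy] add [ctc] -> 9 lines: djfnl pxqbn ufj qrkgc rtbe ctc xqro hkujv udoj

Answer: djfnl
pxqbn
ufj
qrkgc
rtbe
ctc
xqro
hkujv
udoj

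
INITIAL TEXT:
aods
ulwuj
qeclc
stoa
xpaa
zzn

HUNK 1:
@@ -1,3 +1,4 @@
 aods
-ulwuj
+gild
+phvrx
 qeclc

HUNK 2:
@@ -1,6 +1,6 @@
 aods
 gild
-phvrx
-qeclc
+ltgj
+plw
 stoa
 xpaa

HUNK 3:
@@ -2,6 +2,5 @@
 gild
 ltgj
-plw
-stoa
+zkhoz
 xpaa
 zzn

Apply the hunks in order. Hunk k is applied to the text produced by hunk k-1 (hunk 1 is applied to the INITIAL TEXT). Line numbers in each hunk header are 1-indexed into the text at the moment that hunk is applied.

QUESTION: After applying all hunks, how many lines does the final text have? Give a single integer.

Hunk 1: at line 1 remove [ulwuj] add [gild,phvrx] -> 7 lines: aods gild phvrx qeclc stoa xpaa zzn
Hunk 2: at line 1 remove [phvrx,qeclc] add [ltgj,plw] -> 7 lines: aods gild ltgj plw stoa xpaa zzn
Hunk 3: at line 2 remove [plw,stoa] add [zkhoz] -> 6 lines: aods gild ltgj zkhoz xpaa zzn
Final line count: 6

Answer: 6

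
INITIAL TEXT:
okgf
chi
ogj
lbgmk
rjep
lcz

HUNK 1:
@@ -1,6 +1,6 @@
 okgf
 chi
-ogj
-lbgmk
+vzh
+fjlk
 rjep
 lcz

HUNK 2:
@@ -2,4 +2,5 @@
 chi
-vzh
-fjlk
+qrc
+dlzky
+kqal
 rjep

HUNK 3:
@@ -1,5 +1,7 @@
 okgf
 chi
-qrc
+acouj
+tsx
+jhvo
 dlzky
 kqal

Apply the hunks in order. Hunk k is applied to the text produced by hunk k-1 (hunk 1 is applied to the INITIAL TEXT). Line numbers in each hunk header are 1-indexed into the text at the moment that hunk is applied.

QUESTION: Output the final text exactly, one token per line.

Answer: okgf
chi
acouj
tsx
jhvo
dlzky
kqal
rjep
lcz

Derivation:
Hunk 1: at line 1 remove [ogj,lbgmk] add [vzh,fjlk] -> 6 lines: okgf chi vzh fjlk rjep lcz
Hunk 2: at line 2 remove [vzh,fjlk] add [qrc,dlzky,kqal] -> 7 lines: okgf chi qrc dlzky kqal rjep lcz
Hunk 3: at line 1 remove [qrc] add [acouj,tsx,jhvo] -> 9 lines: okgf chi acouj tsx jhvo dlzky kqal rjep lcz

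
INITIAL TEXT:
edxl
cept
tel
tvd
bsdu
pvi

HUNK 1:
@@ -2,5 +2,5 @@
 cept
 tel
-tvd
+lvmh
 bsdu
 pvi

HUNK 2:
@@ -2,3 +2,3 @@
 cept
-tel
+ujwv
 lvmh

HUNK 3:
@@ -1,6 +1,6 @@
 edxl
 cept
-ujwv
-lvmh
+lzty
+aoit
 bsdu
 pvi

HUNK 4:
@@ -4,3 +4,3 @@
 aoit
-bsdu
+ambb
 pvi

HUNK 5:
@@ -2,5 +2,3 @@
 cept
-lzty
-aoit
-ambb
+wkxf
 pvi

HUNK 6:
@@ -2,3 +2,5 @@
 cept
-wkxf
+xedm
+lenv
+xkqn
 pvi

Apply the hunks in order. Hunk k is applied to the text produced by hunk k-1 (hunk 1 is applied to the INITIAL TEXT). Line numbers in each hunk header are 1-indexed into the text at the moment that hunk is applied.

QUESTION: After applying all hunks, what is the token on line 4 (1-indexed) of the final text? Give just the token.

Answer: lenv

Derivation:
Hunk 1: at line 2 remove [tvd] add [lvmh] -> 6 lines: edxl cept tel lvmh bsdu pvi
Hunk 2: at line 2 remove [tel] add [ujwv] -> 6 lines: edxl cept ujwv lvmh bsdu pvi
Hunk 3: at line 1 remove [ujwv,lvmh] add [lzty,aoit] -> 6 lines: edxl cept lzty aoit bsdu pvi
Hunk 4: at line 4 remove [bsdu] add [ambb] -> 6 lines: edxl cept lzty aoit ambb pvi
Hunk 5: at line 2 remove [lzty,aoit,ambb] add [wkxf] -> 4 lines: edxl cept wkxf pvi
Hunk 6: at line 2 remove [wkxf] add [xedm,lenv,xkqn] -> 6 lines: edxl cept xedm lenv xkqn pvi
Final line 4: lenv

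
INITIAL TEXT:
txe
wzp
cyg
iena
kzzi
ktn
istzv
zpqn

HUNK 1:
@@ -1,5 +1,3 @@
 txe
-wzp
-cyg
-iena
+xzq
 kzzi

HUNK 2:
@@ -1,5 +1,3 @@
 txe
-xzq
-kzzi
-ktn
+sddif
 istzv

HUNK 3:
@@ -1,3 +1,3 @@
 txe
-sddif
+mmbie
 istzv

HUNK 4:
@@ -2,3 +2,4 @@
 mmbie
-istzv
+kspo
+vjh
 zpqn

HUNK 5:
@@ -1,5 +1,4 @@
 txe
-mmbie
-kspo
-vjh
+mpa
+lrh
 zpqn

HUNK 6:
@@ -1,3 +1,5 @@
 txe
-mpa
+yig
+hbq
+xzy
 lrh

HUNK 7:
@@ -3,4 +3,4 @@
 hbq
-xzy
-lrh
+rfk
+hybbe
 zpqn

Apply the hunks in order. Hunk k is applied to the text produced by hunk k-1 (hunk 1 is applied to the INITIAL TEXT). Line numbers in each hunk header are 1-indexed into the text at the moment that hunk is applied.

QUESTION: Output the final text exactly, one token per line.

Hunk 1: at line 1 remove [wzp,cyg,iena] add [xzq] -> 6 lines: txe xzq kzzi ktn istzv zpqn
Hunk 2: at line 1 remove [xzq,kzzi,ktn] add [sddif] -> 4 lines: txe sddif istzv zpqn
Hunk 3: at line 1 remove [sddif] add [mmbie] -> 4 lines: txe mmbie istzv zpqn
Hunk 4: at line 2 remove [istzv] add [kspo,vjh] -> 5 lines: txe mmbie kspo vjh zpqn
Hunk 5: at line 1 remove [mmbie,kspo,vjh] add [mpa,lrh] -> 4 lines: txe mpa lrh zpqn
Hunk 6: at line 1 remove [mpa] add [yig,hbq,xzy] -> 6 lines: txe yig hbq xzy lrh zpqn
Hunk 7: at line 3 remove [xzy,lrh] add [rfk,hybbe] -> 6 lines: txe yig hbq rfk hybbe zpqn

Answer: txe
yig
hbq
rfk
hybbe
zpqn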